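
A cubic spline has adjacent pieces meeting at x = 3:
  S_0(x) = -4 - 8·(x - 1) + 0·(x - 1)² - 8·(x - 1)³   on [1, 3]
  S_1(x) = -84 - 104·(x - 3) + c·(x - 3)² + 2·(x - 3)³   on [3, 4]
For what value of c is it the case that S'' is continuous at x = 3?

-48

S_0''(x) = 0 - 48·(x - 1), so S_0''(3) = -96. On the right, S_1''(3) = 2c, so c = -48.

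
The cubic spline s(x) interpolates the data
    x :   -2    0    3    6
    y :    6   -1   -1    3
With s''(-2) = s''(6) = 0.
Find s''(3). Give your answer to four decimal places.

Put M_i = s'' at the i-th knot. Here h = (2, 3, 3) and Δ = (-7/2, 0, 4/3), so the interior equations h_(i-1)·M_(i-1) + 2(h_(i-1)+h_i)·M_i + h_i·M_(i+1) = 6(Δ_i − Δ_(i-1)) read
  2·M_0 + 10·M_1 + 3·M_2 = 6(Δ_1 - Δ_0) = 21
  3·M_1 + 12·M_2 + 3·M_3 = 6(Δ_2 - Δ_1) = 8
Natural end conditions: M_0 = M_3 = 0.
Solving the tridiagonal system: M_0 = 0, M_1 = 76/37, M_2 = 17/111, M_3 = 0.

0.1532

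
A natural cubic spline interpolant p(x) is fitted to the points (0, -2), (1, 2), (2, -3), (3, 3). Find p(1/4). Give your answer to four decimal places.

-0.2656

Let σ_i = p''(x_i). Step sizes h_i = 1, 1, 1; slopes of the chords Δ_i = (y_(i+1) - y_i)/h_i = 4, -5, 6.
  1·σ_0 + 4·σ_1 + 1·σ_2 = 6(Δ_1 - Δ_0) = -54
  1·σ_1 + 4·σ_2 + 1·σ_3 = 6(Δ_2 - Δ_1) = 66
Natural end conditions: σ_0 = σ_3 = 0.
Solving the tridiagonal system: σ_0 = 0, σ_1 = -94/5, σ_2 = 106/5, σ_3 = 0.
On [0, 1], p(x) = -2 + 107/15·x + 0·x² - 47/15·x³.
With x = 1/4: p(1/4) = -17/64.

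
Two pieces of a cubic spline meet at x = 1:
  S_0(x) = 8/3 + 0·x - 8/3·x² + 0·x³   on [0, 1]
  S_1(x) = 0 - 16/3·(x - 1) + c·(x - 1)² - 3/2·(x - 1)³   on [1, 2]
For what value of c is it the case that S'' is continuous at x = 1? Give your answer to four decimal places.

S_0''(x) = -16/3 + 0·x, so S_0''(1) = -16/3. On the right, S_1''(1) = 2c, so c = -8/3.

-2.6667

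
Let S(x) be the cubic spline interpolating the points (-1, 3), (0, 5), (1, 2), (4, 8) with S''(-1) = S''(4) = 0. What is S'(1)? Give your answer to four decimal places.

-2.8387

With M_i denoting the second derivative at x_i, h_i = 1, 1, 3, and Δ_i = (y_(i+1) − y_i)/h_i = 2, -3, 2:
  1·M_0 + 4·M_1 + 1·M_2 = 6(Δ_1 - Δ_0) = -30
  1·M_1 + 8·M_2 + 3·M_3 = 6(Δ_2 - Δ_1) = 30
Natural end conditions: M_0 = M_3 = 0.
Hence M_0 = 0, M_1 = -270/31, M_2 = 150/31, M_3 = 0.
On [1, 4], S'(x) = b_2 + 2c_2·(x - 1) + 3d_2·(x - 1)² with b_2 = Δ_2 - h_2(2M_2 + M_3)/6 = -88/31, c_2 = M_2/2 = 75/31, d_2 = (M_3 - M_2)/(6h_2) = -25/93. So S'(1) = -88/31.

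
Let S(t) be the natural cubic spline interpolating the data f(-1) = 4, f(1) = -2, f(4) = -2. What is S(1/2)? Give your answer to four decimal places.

-0.8938

Put σ_i = S'' at the i-th knot. Here h = (2, 3) and Δ = (-3, 0), so the interior equations h_(i-1)·σ_(i-1) + 2(h_(i-1)+h_i)·σ_i + h_i·σ_(i+1) = 6(Δ_i − Δ_(i-1)) read
  2·σ_0 + 10·σ_1 + 3·σ_2 = 6(Δ_1 - Δ_0) = 18
Natural end conditions: σ_0 = σ_2 = 0.
Solving: σ_0 = 0, σ_1 = 9/5, σ_2 = 0.
On [-1, 1], S(t) = 4 - 18/5·(t + 1) + 0·(t + 1)² + 3/20·(t + 1)³.
With (t + 1) = 3/2: S(1/2) = -143/160.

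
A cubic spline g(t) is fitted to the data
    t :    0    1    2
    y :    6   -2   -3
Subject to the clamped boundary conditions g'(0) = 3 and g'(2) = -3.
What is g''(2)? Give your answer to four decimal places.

-19.5000

Write σ_i for g''(x_i). With h_i = 1, 1 and divided differences Δ_i = -8, -1, the continuity of g' gives the tridiagonal system
  1·σ_0 + 4·σ_1 + 1·σ_2 = 6(Δ_1 - Δ_0) = 42
Clamped end conditions give two more equations: 2h_0·σ_0 + h_0·σ_1 = 6(Δ_0 - g'(0)) = -66 and h_1·σ_1 + 2h_1·σ_2 = 6(g'(2) - Δ_1) = -12.
Solving the tridiagonal system: σ_0 = -93/2, σ_1 = 27, σ_2 = -39/2.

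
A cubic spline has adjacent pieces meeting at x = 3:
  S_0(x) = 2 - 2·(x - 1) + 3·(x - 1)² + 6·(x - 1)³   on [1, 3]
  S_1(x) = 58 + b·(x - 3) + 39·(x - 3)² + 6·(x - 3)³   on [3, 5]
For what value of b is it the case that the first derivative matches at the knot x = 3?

82

S_0'(x) = -2 + 6·(x - 1) + 18·(x - 1)², so S_0'(3) = 82. On the right, S_1'(3) = b, so b = 82.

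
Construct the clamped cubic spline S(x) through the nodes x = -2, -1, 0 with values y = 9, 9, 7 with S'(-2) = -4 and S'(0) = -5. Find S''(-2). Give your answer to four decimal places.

14.5000

Put m_i = S'' at the i-th knot. Here h = (1, 1) and Δ = (0, -2), so the interior equations h_(i-1)·m_(i-1) + 2(h_(i-1)+h_i)·m_i + h_i·m_(i+1) = 6(Δ_i − Δ_(i-1)) read
  1·m_0 + 4·m_1 + 1·m_2 = 6(Δ_1 - Δ_0) = -12
Clamped end conditions give two more equations: 2h_0·m_0 + h_0·m_1 = 6(Δ_0 - S'(-2)) = 24 and h_1·m_1 + 2h_1·m_2 = 6(S'(0) - Δ_1) = -18.
Hence m_0 = 29/2, m_1 = -5, m_2 = -13/2.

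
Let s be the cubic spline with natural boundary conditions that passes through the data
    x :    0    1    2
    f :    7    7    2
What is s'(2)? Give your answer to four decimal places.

-6.2500

Put σ_i = s'' at the i-th knot. Here h = (1, 1) and Δ = (0, -5), so the interior equations h_(i-1)·σ_(i-1) + 2(h_(i-1)+h_i)·σ_i + h_i·σ_(i+1) = 6(Δ_i − Δ_(i-1)) read
  1·σ_0 + 4·σ_1 + 1·σ_2 = 6(Δ_1 - Δ_0) = -30
Natural end conditions: σ_0 = σ_2 = 0.
Forward elimination and back-substitution give σ_0 = 0, σ_1 = -15/2, σ_2 = 0.
On [1, 2], s'(x) = b_1 + 2c_1·(x - 1) + 3d_1·(x - 1)² with b_1 = Δ_1 - h_1(2σ_1 + σ_2)/6 = -5/2, c_1 = σ_1/2 = -15/4, d_1 = (σ_2 - σ_1)/(6h_1) = 5/4. So s'(2) = -25/4.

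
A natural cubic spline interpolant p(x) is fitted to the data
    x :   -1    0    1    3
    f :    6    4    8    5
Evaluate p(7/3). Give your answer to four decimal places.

7.4428

Put σ_i = p'' at the i-th knot. Here h = (1, 1, 2) and Δ = (-2, 4, -3/2), so the interior equations h_(i-1)·σ_(i-1) + 2(h_(i-1)+h_i)·σ_i + h_i·σ_(i+1) = 6(Δ_i − Δ_(i-1)) read
  1·σ_0 + 4·σ_1 + 1·σ_2 = 6(Δ_1 - Δ_0) = 36
  1·σ_1 + 6·σ_2 + 2·σ_3 = 6(Δ_2 - Δ_1) = -33
Natural end conditions: σ_0 = σ_3 = 0.
Solving: σ_0 = 0, σ_1 = 249/23, σ_2 = -168/23, σ_3 = 0.
On [1, 3], p(x) = 8 + 155/46·(x - 1) - 84/23·(x - 1)² + 14/23·(x - 1)³.
With (x - 1) = 4/3: p(7/3) = 4622/621.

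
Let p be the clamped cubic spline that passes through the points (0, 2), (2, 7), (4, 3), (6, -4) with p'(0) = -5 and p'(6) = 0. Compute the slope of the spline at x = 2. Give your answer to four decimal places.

2.8333

Let M_i = p''(x_i). Step sizes h_i = 2, 2, 2; slopes of the chords Δ_i = (y_(i+1) - y_i)/h_i = 5/2, -2, -7/2.
  2·M_0 + 8·M_1 + 2·M_2 = 6(Δ_1 - Δ_0) = -27
  2·M_1 + 8·M_2 + 2·M_3 = 6(Δ_2 - Δ_1) = -9
Clamped end conditions give two more equations: 2h_0·M_0 + h_0·M_1 = 6(Δ_0 - p'(0)) = 45 and h_2·M_2 + 2h_2·M_3 = 6(p'(6) - Δ_2) = 21.
Forward elimination and back-substitution give M_0 = 44/3, M_1 = -41/6, M_2 = -5/6, M_3 = 17/3.
On [2, 4], p'(x) = b_1 + 2c_1·(x - 2) + 3d_1·(x - 2)² with b_1 = Δ_1 - h_1(2M_1 + M_2)/6 = 17/6, c_1 = M_1/2 = -41/12, d_1 = (M_2 - M_1)/(6h_1) = 1/2. So p'(2) = 17/6.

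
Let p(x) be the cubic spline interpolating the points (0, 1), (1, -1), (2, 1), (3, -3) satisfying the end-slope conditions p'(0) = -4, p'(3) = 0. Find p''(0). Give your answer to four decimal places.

Let M_i = p''(x_i). Step sizes h_i = 1, 1, 1; slopes of the chords Δ_i = (y_(i+1) - y_i)/h_i = -2, 2, -4.
  1·M_0 + 4·M_1 + 1·M_2 = 6(Δ_1 - Δ_0) = 24
  1·M_1 + 4·M_2 + 1·M_3 = 6(Δ_2 - Δ_1) = -36
Clamped end conditions give two more equations: 2h_0·M_0 + h_0·M_1 = 6(Δ_0 - p'(0)) = 12 and h_2·M_2 + 2h_2·M_3 = 6(p'(3) - Δ_2) = 24.
Hence M_0 = 16/15, M_1 = 148/15, M_2 = -248/15, M_3 = 304/15.

1.0667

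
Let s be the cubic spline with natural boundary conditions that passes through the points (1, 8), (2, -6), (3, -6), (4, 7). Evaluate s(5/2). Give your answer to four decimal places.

-8.0250

Put m_i = s'' at the i-th knot. Here h = (1, 1, 1) and Δ = (-14, 0, 13), so the interior equations h_(i-1)·m_(i-1) + 2(h_(i-1)+h_i)·m_i + h_i·m_(i+1) = 6(Δ_i − Δ_(i-1)) read
  1·m_0 + 4·m_1 + 1·m_2 = 6(Δ_1 - Δ_0) = 84
  1·m_1 + 4·m_2 + 1·m_3 = 6(Δ_2 - Δ_1) = 78
Natural end conditions: m_0 = m_3 = 0.
Forward elimination and back-substitution give m_0 = 0, m_1 = 86/5, m_2 = 76/5, m_3 = 0.
On [2, 3], s(t) = -6 - 124/15·(t - 2) + 43/5·(t - 2)² - 1/3·(t - 2)³.
With (t - 2) = 1/2: s(5/2) = -321/40.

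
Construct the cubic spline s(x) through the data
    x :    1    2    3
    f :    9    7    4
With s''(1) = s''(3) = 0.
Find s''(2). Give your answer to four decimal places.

Write σ_i for s''(x_i). With h_i = 1, 1 and divided differences Δ_i = -2, -3, the continuity of s' gives the tridiagonal system
  1·σ_0 + 4·σ_1 + 1·σ_2 = 6(Δ_1 - Δ_0) = -6
Natural end conditions: σ_0 = σ_2 = 0.
Forward elimination and back-substitution give σ_0 = 0, σ_1 = -3/2, σ_2 = 0.

-1.5000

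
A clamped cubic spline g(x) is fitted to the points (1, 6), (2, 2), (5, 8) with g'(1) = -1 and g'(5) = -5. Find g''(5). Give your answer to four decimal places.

-12.5000

With m_i denoting the second derivative at x_i, h_i = 1, 3, and Δ_i = (y_(i+1) − y_i)/h_i = -4, 2:
  1·m_0 + 8·m_1 + 3·m_2 = 6(Δ_1 - Δ_0) = 36
Clamped end conditions give two more equations: 2h_0·m_0 + h_0·m_1 = 6(Δ_0 - g'(1)) = -18 and h_1·m_1 + 2h_1·m_2 = 6(g'(5) - Δ_1) = -42.
Forward elimination and back-substitution give m_0 = -29/2, m_1 = 11, m_2 = -25/2.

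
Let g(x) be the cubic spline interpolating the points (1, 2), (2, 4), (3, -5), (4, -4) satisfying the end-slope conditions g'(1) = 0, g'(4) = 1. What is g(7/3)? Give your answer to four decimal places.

1.4741

Put M_i = g'' at the i-th knot. Here h = (1, 1, 1) and Δ = (2, -9, 1), so the interior equations h_(i-1)·M_(i-1) + 2(h_(i-1)+h_i)·M_i + h_i·M_(i+1) = 6(Δ_i − Δ_(i-1)) read
  1·M_0 + 4·M_1 + 1·M_2 = 6(Δ_1 - Δ_0) = -66
  1·M_1 + 4·M_2 + 1·M_3 = 6(Δ_2 - Δ_1) = 60
Clamped end conditions give two more equations: 2h_0·M_0 + h_0·M_1 = 6(Δ_0 - g'(1)) = 12 and h_2·M_2 + 2h_2·M_3 = 6(g'(4) - Δ_2) = 0.
Solving: M_0 = 298/15, M_1 = -416/15, M_2 = 376/15, M_3 = -188/15.
On [2, 3], g(x) = 4 - 59/15·(x - 2) - 208/15·(x - 2)² + 44/5·(x - 2)³.
With (x - 2) = 1/3: g(7/3) = 199/135.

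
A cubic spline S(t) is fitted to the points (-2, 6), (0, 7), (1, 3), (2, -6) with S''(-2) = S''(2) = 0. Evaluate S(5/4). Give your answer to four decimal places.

Write m_i for S''(x_i). With h_i = 2, 1, 1 and divided differences Δ_i = 1/2, -4, -9, the continuity of S' gives the tridiagonal system
  2·m_0 + 6·m_1 + 1·m_2 = 6(Δ_1 - Δ_0) = -27
  1·m_1 + 4·m_2 + 1·m_3 = 6(Δ_2 - Δ_1) = -30
Natural end conditions: m_0 = m_3 = 0.
Hence m_0 = 0, m_1 = -78/23, m_2 = -153/23, m_3 = 0.
On [1, 2], S(t) = 3 - 156/23·(t - 1) - 153/46·(t - 1)² + 51/46·(t - 1)³.
With (t - 1) = 1/4: S(5/4) = 3279/2944.

1.1138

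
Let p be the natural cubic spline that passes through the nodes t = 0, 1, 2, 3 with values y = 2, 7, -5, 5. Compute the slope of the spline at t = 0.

With M_i denoting the second derivative at x_i, h_i = 1, 1, 1, and Δ_i = (y_(i+1) − y_i)/h_i = 5, -12, 10:
  1·M_0 + 4·M_1 + 1·M_2 = 6(Δ_1 - Δ_0) = -102
  1·M_1 + 4·M_2 + 1·M_3 = 6(Δ_2 - Δ_1) = 132
Natural end conditions: M_0 = M_3 = 0.
Solving the tridiagonal system: M_0 = 0, M_1 = -36, M_2 = 42, M_3 = 0.
On [0, 1], p'(t) = b_0 + 2c_0·t + 3d_0·t² with b_0 = Δ_0 - h_0(2M_0 + M_1)/6 = 11, c_0 = M_0/2 = 0, d_0 = (M_1 - M_0)/(6h_0) = -6. So p'(0) = 11.

11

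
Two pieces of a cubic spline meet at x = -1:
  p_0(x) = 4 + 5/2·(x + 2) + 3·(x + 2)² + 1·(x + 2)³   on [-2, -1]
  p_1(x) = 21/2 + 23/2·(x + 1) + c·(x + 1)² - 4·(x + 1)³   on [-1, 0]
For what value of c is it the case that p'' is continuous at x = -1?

p_0''(x) = 6 + 6·(x + 2), so p_0''(-1) = 12. On the right, p_1''(-1) = 2c, so c = 6.

6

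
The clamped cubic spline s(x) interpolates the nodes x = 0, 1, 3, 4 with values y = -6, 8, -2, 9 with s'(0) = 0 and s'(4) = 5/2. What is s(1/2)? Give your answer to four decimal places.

With M_i denoting the second derivative at x_i, h_i = 1, 2, 1, and Δ_i = (y_(i+1) − y_i)/h_i = 14, -5, 11:
  1·M_0 + 6·M_1 + 2·M_2 = 6(Δ_1 - Δ_0) = -114
  2·M_1 + 6·M_2 + 1·M_3 = 6(Δ_2 - Δ_1) = 96
Clamped end conditions give two more equations: 2h_0·M_0 + h_0·M_1 = 6(Δ_0 - s'(0)) = 84 and h_2·M_2 + 2h_2·M_3 = 6(s'(4) - Δ_2) = -51.
Solving: M_0 = 2204/35, M_1 = -1468/35, M_2 = 1307/35, M_3 = -1546/35.
On [0, 1], s(x) = -6 + 0·x + 1102/35·x² - 612/35·x³.
With x = 1/2: s(1/2) = -11/35.

-0.3143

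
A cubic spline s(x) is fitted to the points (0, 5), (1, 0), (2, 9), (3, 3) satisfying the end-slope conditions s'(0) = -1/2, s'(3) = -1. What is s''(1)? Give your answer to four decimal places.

39.6667

Put M_i = s'' at the i-th knot. Here h = (1, 1, 1) and Δ = (-5, 9, -6), so the interior equations h_(i-1)·M_(i-1) + 2(h_(i-1)+h_i)·M_i + h_i·M_(i+1) = 6(Δ_i − Δ_(i-1)) read
  1·M_0 + 4·M_1 + 1·M_2 = 6(Δ_1 - Δ_0) = 84
  1·M_1 + 4·M_2 + 1·M_3 = 6(Δ_2 - Δ_1) = -90
Clamped end conditions give two more equations: 2h_0·M_0 + h_0·M_1 = 6(Δ_0 - s'(0)) = -27 and h_2·M_2 + 2h_2·M_3 = 6(s'(3) - Δ_2) = 30.
Solving: M_0 = -100/3, M_1 = 119/3, M_2 = -124/3, M_3 = 107/3.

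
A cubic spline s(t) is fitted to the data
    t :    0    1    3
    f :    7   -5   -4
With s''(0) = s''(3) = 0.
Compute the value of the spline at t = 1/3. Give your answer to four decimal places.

Write M_i for s''(x_i). With h_i = 1, 2 and divided differences Δ_i = -12, 1/2, the continuity of s' gives the tridiagonal system
  1·M_0 + 6·M_1 + 2·M_2 = 6(Δ_1 - Δ_0) = 75
Natural end conditions: M_0 = M_2 = 0.
Solving: M_0 = 0, M_1 = 25/2, M_2 = 0.
On [0, 1], s(t) = 7 - 169/12·t + 0·t² + 25/12·t³.
With t = 1/3: s(1/3) = 193/81.

2.3827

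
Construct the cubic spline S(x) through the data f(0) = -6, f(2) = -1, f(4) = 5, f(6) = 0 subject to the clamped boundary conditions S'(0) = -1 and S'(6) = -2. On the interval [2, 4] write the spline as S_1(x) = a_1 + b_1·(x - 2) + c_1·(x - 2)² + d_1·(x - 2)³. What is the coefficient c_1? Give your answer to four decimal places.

Let m_i = S''(x_i). Step sizes h_i = 2, 2, 2; slopes of the chords Δ_i = (y_(i+1) - y_i)/h_i = 5/2, 3, -5/2.
  2·m_0 + 8·m_1 + 2·m_2 = 6(Δ_1 - Δ_0) = 3
  2·m_1 + 8·m_2 + 2·m_3 = 6(Δ_2 - Δ_1) = -33
Clamped end conditions give two more equations: 2h_0·m_0 + h_0·m_1 = 6(Δ_0 - S'(0)) = 21 and h_2·m_2 + 2h_2·m_3 = 6(S'(6) - Δ_2) = 3.
Solving the tridiagonal system: m_0 = 76/15, m_1 = 11/30, m_2 = -151/30, m_3 = 49/15.
On [2, 4], with S_1(x) = a_1 + b_1·(x - 2) + c_1·(x - 2)² + d_1·(x - 2)³: c_1 = m_1/2 = 11/60, d_1 = (m_2 - m_1)/(6h_1) = -9/20, b_1 = Δ_1 - h_1(2m_1 + m_2)/6 = 133/30.

0.1833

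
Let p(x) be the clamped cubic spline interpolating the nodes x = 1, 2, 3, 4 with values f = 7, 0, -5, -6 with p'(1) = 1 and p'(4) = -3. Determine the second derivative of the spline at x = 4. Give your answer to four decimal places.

-9.0667

Put M_i = p'' at the i-th knot. Here h = (1, 1, 1) and Δ = (-7, -5, -1), so the interior equations h_(i-1)·M_(i-1) + 2(h_(i-1)+h_i)·M_i + h_i·M_(i+1) = 6(Δ_i − Δ_(i-1)) read
  1·M_0 + 4·M_1 + 1·M_2 = 6(Δ_1 - Δ_0) = 12
  1·M_1 + 4·M_2 + 1·M_3 = 6(Δ_2 - Δ_1) = 24
Clamped end conditions give two more equations: 2h_0·M_0 + h_0·M_1 = 6(Δ_0 - p'(1)) = -48 and h_2·M_2 + 2h_2·M_3 = 6(p'(4) - Δ_2) = -12.
Hence M_0 = -424/15, M_1 = 128/15, M_2 = 92/15, M_3 = -136/15.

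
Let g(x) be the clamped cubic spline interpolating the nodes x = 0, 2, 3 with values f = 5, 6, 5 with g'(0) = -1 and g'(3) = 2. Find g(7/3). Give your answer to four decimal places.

Let m_i = g''(x_i). Step sizes h_i = 2, 1; slopes of the chords Δ_i = (y_(i+1) - y_i)/h_i = 1/2, -1.
  2·m_0 + 6·m_1 + 1·m_2 = 6(Δ_1 - Δ_0) = -9
Clamped end conditions give two more equations: 2h_0·m_0 + h_0·m_1 = 6(Δ_0 - g'(0)) = 9 and h_1·m_1 + 2h_1·m_2 = 6(g'(3) - Δ_1) = 18.
Forward elimination and back-substitution give m_0 = 19/4, m_1 = -5, m_2 = 23/2.
On [2, 3], g(x) = 6 - 5/4·(x - 2) - 5/2·(x - 2)² + 11/4·(x - 2)³.
With (x - 2) = 1/3: g(7/3) = 146/27.

5.4074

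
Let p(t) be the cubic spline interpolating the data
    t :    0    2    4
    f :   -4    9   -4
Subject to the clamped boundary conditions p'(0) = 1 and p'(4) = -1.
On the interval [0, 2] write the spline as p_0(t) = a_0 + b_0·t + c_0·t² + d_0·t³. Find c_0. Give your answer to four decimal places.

Put M_i = p'' at the i-th knot. Here h = (2, 2) and Δ = (13/2, -13/2), so the interior equations h_(i-1)·M_(i-1) + 2(h_(i-1)+h_i)·M_i + h_i·M_(i+1) = 6(Δ_i − Δ_(i-1)) read
  2·M_0 + 8·M_1 + 2·M_2 = 6(Δ_1 - Δ_0) = -78
Clamped end conditions give two more equations: 2h_0·M_0 + h_0·M_1 = 6(Δ_0 - p'(0)) = 33 and h_1·M_1 + 2h_1·M_2 = 6(p'(4) - Δ_1) = 33.
Forward elimination and back-substitution give M_0 = 35/2, M_1 = -37/2, M_2 = 35/2.
On [0, 2], with p_0(t) = a_0 + b_0·t + c_0·t² + d_0·t³: c_0 = M_0/2 = 35/4, d_0 = (M_1 - M_0)/(6h_0) = -3, b_0 = Δ_0 - h_0(2M_0 + M_1)/6 = 1.

8.7500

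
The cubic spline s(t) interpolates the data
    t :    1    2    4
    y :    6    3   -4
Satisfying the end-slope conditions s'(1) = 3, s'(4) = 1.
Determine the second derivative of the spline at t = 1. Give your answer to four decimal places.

-18.1667

Put M_i = s'' at the i-th knot. Here h = (1, 2) and Δ = (-3, -7/2), so the interior equations h_(i-1)·M_(i-1) + 2(h_(i-1)+h_i)·M_i + h_i·M_(i+1) = 6(Δ_i − Δ_(i-1)) read
  1·M_0 + 6·M_1 + 2·M_2 = 6(Δ_1 - Δ_0) = -3
Clamped end conditions give two more equations: 2h_0·M_0 + h_0·M_1 = 6(Δ_0 - s'(1)) = -36 and h_1·M_1 + 2h_1·M_2 = 6(s'(4) - Δ_1) = 27.
Solving: M_0 = -109/6, M_1 = 1/3, M_2 = 79/12.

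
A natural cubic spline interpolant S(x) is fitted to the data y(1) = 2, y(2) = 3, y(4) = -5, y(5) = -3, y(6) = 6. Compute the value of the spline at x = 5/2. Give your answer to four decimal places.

Let M_i = S''(x_i). Step sizes h_i = 1, 2, 1, 1; slopes of the chords Δ_i = (y_(i+1) - y_i)/h_i = 1, -4, 2, 9.
  1·M_0 + 6·M_1 + 2·M_2 = 6(Δ_1 - Δ_0) = -30
  2·M_1 + 6·M_2 + 1·M_3 = 6(Δ_2 - Δ_1) = 36
  1·M_2 + 4·M_3 + 1·M_4 = 6(Δ_3 - Δ_2) = 42
Natural end conditions: M_0 = M_4 = 0.
Forward elimination and back-substitution give M_0 = 0, M_1 = -447/61, M_2 = 426/61, M_3 = 534/61, M_4 = 0.
On [2, 4], S(x) = 3 - 88/61·(x - 2) - 447/122·(x - 2)² + 291/244·(x - 2)³.
With (x - 2) = 1/2: S(5/2) = 2951/1952.

1.5118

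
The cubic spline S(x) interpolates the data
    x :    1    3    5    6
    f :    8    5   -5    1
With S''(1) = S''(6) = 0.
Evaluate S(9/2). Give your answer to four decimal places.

Put M_i = S'' at the i-th knot. Here h = (2, 2, 1) and Δ = (-3/2, -5, 6), so the interior equations h_(i-1)·M_(i-1) + 2(h_(i-1)+h_i)·M_i + h_i·M_(i+1) = 6(Δ_i − Δ_(i-1)) read
  2·M_0 + 8·M_1 + 2·M_2 = 6(Δ_1 - Δ_0) = -21
  2·M_1 + 6·M_2 + 1·M_3 = 6(Δ_2 - Δ_1) = 66
Natural end conditions: M_0 = M_3 = 0.
Forward elimination and back-substitution give M_0 = 0, M_1 = -129/22, M_2 = 285/22, M_3 = 0.
On [3, 5], S(x) = 5 - 119/22·(x - 3) - 129/44·(x - 3)² + 69/44·(x - 3)³.
With (x - 3) = 3/2: S(9/2) = -1555/352.

-4.4176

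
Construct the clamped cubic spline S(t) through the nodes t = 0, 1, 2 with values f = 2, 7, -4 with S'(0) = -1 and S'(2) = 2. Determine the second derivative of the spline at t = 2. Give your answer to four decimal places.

64.5000

Write m_i for S''(x_i). With h_i = 1, 1 and divided differences Δ_i = 5, -11, the continuity of S' gives the tridiagonal system
  1·m_0 + 4·m_1 + 1·m_2 = 6(Δ_1 - Δ_0) = -96
Clamped end conditions give two more equations: 2h_0·m_0 + h_0·m_1 = 6(Δ_0 - S'(0)) = 36 and h_1·m_1 + 2h_1·m_2 = 6(S'(2) - Δ_1) = 78.
Forward elimination and back-substitution give m_0 = 87/2, m_1 = -51, m_2 = 129/2.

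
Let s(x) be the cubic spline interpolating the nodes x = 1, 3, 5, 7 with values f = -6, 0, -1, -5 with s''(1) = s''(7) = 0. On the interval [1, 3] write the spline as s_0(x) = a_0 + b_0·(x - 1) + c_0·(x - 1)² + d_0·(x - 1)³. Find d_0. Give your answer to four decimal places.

Write σ_i for s''(x_i). With h_i = 2, 2, 2 and divided differences Δ_i = 3, -1/2, -2, the continuity of s' gives the tridiagonal system
  2·σ_0 + 8·σ_1 + 2·σ_2 = 6(Δ_1 - Δ_0) = -21
  2·σ_1 + 8·σ_2 + 2·σ_3 = 6(Δ_2 - Δ_1) = -9
Natural end conditions: σ_0 = σ_3 = 0.
Solving the tridiagonal system: σ_0 = 0, σ_1 = -5/2, σ_2 = -1/2, σ_3 = 0.
On [1, 3], with s_0(x) = a_0 + b_0·(x - 1) + c_0·(x - 1)² + d_0·(x - 1)³: c_0 = σ_0/2 = 0, d_0 = (σ_1 - σ_0)/(6h_0) = -5/24, b_0 = Δ_0 - h_0(2σ_0 + σ_1)/6 = 23/6.

-0.2083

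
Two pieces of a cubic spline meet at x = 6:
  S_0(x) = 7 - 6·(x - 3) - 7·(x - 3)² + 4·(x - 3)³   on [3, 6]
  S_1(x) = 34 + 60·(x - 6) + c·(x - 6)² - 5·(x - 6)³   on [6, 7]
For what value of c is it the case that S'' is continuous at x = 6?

29

S_0''(x) = -14 + 24·(x - 3), so S_0''(6) = 58. On the right, S_1''(6) = 2c, so c = 29.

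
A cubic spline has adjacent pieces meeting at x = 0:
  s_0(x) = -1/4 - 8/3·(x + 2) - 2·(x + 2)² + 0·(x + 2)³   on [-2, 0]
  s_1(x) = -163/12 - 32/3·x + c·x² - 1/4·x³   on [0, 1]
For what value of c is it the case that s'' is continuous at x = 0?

s_0''(x) = -4 + 0·(x + 2), so s_0''(0) = -4. On the right, s_1''(0) = 2c, so c = -2.

-2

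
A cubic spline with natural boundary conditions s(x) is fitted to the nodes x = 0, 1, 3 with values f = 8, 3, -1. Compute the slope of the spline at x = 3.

Write σ_i for s''(x_i). With h_i = 1, 2 and divided differences Δ_i = -5, -2, the continuity of s' gives the tridiagonal system
  1·σ_0 + 6·σ_1 + 2·σ_2 = 6(Δ_1 - Δ_0) = 18
Natural end conditions: σ_0 = σ_2 = 0.
Solving: σ_0 = 0, σ_1 = 3, σ_2 = 0.
On [1, 3], s'(x) = b_1 + 2c_1·(x - 1) + 3d_1·(x - 1)² with b_1 = Δ_1 - h_1(2σ_1 + σ_2)/6 = -4, c_1 = σ_1/2 = 3/2, d_1 = (σ_2 - σ_1)/(6h_1) = -1/4. So s'(3) = -1.

-1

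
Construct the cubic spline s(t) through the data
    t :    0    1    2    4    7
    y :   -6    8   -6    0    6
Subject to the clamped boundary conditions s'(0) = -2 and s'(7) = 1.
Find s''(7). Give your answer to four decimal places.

2.8654

Let M_i = s''(x_i). Step sizes h_i = 1, 1, 2, 3; slopes of the chords Δ_i = (y_(i+1) - y_i)/h_i = 14, -14, 3, 2.
  1·M_0 + 4·M_1 + 1·M_2 = 6(Δ_1 - Δ_0) = -168
  1·M_1 + 6·M_2 + 2·M_3 = 6(Δ_2 - Δ_1) = 102
  2·M_2 + 10·M_3 + 3·M_4 = 6(Δ_3 - Δ_2) = -6
Clamped end conditions give two more equations: 2h_0·M_0 + h_0·M_1 = 6(Δ_0 - s'(0)) = 96 and h_3·M_3 + 2h_3·M_4 = 6(s'(7) - Δ_3) = -6.
Solving: M_0 = 8667/104, M_1 = -3675/52, M_2 = 3261/104, M_3 = -201/26, M_4 = 149/52.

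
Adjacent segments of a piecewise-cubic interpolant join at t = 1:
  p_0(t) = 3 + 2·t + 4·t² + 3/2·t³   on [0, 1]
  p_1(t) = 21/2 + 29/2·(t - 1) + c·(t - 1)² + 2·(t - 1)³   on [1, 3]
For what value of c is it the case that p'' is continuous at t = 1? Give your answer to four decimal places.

8.5000

p_0''(t) = 8 + 9·t, so p_0''(1) = 17. On the right, p_1''(1) = 2c, so c = 17/2.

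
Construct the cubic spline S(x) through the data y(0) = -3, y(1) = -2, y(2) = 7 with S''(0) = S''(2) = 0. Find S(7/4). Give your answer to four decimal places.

4.2813

Let M_i = S''(x_i). Step sizes h_i = 1, 1; slopes of the chords Δ_i = (y_(i+1) - y_i)/h_i = 1, 9.
  1·M_0 + 4·M_1 + 1·M_2 = 6(Δ_1 - Δ_0) = 48
Natural end conditions: M_0 = M_2 = 0.
Solving: M_0 = 0, M_1 = 12, M_2 = 0.
On [1, 2], S(x) = -2 + 5·(x - 1) + 6·(x - 1)² - 2·(x - 1)³.
With (x - 1) = 3/4: S(7/4) = 137/32.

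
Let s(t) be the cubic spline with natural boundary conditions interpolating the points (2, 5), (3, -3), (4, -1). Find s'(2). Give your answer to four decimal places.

With m_i denoting the second derivative at x_i, h_i = 1, 1, and Δ_i = (y_(i+1) − y_i)/h_i = -8, 2:
  1·m_0 + 4·m_1 + 1·m_2 = 6(Δ_1 - Δ_0) = 60
Natural end conditions: m_0 = m_2 = 0.
Solving the tridiagonal system: m_0 = 0, m_1 = 15, m_2 = 0.
On [2, 3], s'(t) = b_0 + 2c_0·(t - 2) + 3d_0·(t - 2)² with b_0 = Δ_0 - h_0(2m_0 + m_1)/6 = -21/2, c_0 = m_0/2 = 0, d_0 = (m_1 - m_0)/(6h_0) = 5/2. So s'(2) = -21/2.

-10.5000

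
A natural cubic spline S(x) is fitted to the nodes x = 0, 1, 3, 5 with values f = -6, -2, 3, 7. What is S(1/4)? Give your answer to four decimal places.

-4.9414

With M_i denoting the second derivative at x_i, h_i = 1, 2, 2, and Δ_i = (y_(i+1) − y_i)/h_i = 4, 5/2, 2:
  1·M_0 + 6·M_1 + 2·M_2 = 6(Δ_1 - Δ_0) = -9
  2·M_1 + 8·M_2 + 2·M_3 = 6(Δ_2 - Δ_1) = -3
Natural end conditions: M_0 = M_3 = 0.
Hence M_0 = 0, M_1 = -3/2, M_2 = 0, M_3 = 0.
On [0, 1], S(x) = -6 + 17/4·x + 0·x² - 1/4·x³.
With x = 1/4: S(1/4) = -1265/256.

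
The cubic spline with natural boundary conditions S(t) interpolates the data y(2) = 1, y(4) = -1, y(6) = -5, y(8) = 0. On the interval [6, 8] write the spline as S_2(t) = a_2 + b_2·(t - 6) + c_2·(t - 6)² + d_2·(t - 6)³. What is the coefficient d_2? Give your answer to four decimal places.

-0.3167

With m_i denoting the second derivative at x_i, h_i = 2, 2, 2, and Δ_i = (y_(i+1) − y_i)/h_i = -1, -2, 5/2:
  2·m_0 + 8·m_1 + 2·m_2 = 6(Δ_1 - Δ_0) = -6
  2·m_1 + 8·m_2 + 2·m_3 = 6(Δ_2 - Δ_1) = 27
Natural end conditions: m_0 = m_3 = 0.
Solving: m_0 = 0, m_1 = -17/10, m_2 = 19/5, m_3 = 0.
On [6, 8], with S_2(t) = a_2 + b_2·(t - 6) + c_2·(t - 6)² + d_2·(t - 6)³: c_2 = m_2/2 = 19/10, d_2 = (m_3 - m_2)/(6h_2) = -19/60, b_2 = Δ_2 - h_2(2m_2 + m_3)/6 = -1/30.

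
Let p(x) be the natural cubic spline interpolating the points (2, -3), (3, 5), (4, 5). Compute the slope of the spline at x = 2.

10

Write m_i for p''(x_i). With h_i = 1, 1 and divided differences Δ_i = 8, 0, the continuity of p' gives the tridiagonal system
  1·m_0 + 4·m_1 + 1·m_2 = 6(Δ_1 - Δ_0) = -48
Natural end conditions: m_0 = m_2 = 0.
Forward elimination and back-substitution give m_0 = 0, m_1 = -12, m_2 = 0.
On [2, 3], p'(x) = b_0 + 2c_0·(x - 2) + 3d_0·(x - 2)² with b_0 = Δ_0 - h_0(2m_0 + m_1)/6 = 10, c_0 = m_0/2 = 0, d_0 = (m_1 - m_0)/(6h_0) = -2. So p'(2) = 10.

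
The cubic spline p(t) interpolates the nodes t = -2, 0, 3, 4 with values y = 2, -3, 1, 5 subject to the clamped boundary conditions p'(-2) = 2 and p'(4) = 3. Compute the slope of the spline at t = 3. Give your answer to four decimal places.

4.2372

Let M_i = p''(x_i). Step sizes h_i = 2, 3, 1; slopes of the chords Δ_i = (y_(i+1) - y_i)/h_i = -5/2, 4/3, 4.
  2·M_0 + 10·M_1 + 3·M_2 = 6(Δ_1 - Δ_0) = 23
  3·M_1 + 8·M_2 + 1·M_3 = 6(Δ_2 - Δ_1) = 16
Clamped end conditions give two more equations: 2h_0·M_0 + h_0·M_1 = 6(Δ_0 - p'(-2)) = -27 and h_2·M_2 + 2h_2·M_3 = 6(p'(4) - Δ_2) = -6.
Hence M_0 = -671/78, M_1 = 289/78, M_2 = 41/39, M_3 = -275/78.
On [3, 4], p'(t) = b_2 + 2c_2·(t - 3) + 3d_2·(t - 3)² with b_2 = Δ_2 - h_2(2M_2 + M_3)/6 = 661/156, c_2 = M_2/2 = 41/78, d_2 = (M_3 - M_2)/(6h_2) = -119/156. So p'(3) = 661/156.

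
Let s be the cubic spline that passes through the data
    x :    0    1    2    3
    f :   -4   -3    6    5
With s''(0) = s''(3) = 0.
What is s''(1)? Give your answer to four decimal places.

Put M_i = s'' at the i-th knot. Here h = (1, 1, 1) and Δ = (1, 9, -1), so the interior equations h_(i-1)·M_(i-1) + 2(h_(i-1)+h_i)·M_i + h_i·M_(i+1) = 6(Δ_i − Δ_(i-1)) read
  1·M_0 + 4·M_1 + 1·M_2 = 6(Δ_1 - Δ_0) = 48
  1·M_1 + 4·M_2 + 1·M_3 = 6(Δ_2 - Δ_1) = -60
Natural end conditions: M_0 = M_3 = 0.
Solving the tridiagonal system: M_0 = 0, M_1 = 84/5, M_2 = -96/5, M_3 = 0.

16.8000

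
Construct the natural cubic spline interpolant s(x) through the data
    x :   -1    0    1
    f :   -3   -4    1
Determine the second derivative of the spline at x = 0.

9

Let M_i = s''(x_i). Step sizes h_i = 1, 1; slopes of the chords Δ_i = (y_(i+1) - y_i)/h_i = -1, 5.
  1·M_0 + 4·M_1 + 1·M_2 = 6(Δ_1 - Δ_0) = 36
Natural end conditions: M_0 = M_2 = 0.
Forward elimination and back-substitution give M_0 = 0, M_1 = 9, M_2 = 0.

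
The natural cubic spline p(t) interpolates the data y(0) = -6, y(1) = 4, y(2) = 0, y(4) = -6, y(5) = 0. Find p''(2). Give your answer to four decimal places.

1.7705

With M_i denoting the second derivative at x_i, h_i = 1, 1, 2, 1, and Δ_i = (y_(i+1) − y_i)/h_i = 10, -4, -3, 6:
  1·M_0 + 4·M_1 + 1·M_2 = 6(Δ_1 - Δ_0) = -84
  1·M_1 + 6·M_2 + 2·M_3 = 6(Δ_2 - Δ_1) = 6
  2·M_2 + 6·M_3 + 1·M_4 = 6(Δ_3 - Δ_2) = 54
Natural end conditions: M_0 = M_4 = 0.
Solving: M_0 = 0, M_1 = -1308/61, M_2 = 108/61, M_3 = 513/61, M_4 = 0.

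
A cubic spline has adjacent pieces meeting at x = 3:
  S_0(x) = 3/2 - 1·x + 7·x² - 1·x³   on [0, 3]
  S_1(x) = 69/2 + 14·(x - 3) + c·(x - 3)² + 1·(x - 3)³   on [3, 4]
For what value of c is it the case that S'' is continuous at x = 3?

-2

S_0''(x) = 14 - 6·x, so S_0''(3) = -4. On the right, S_1''(3) = 2c, so c = -2.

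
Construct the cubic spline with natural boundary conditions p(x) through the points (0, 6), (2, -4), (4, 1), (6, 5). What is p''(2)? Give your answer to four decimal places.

Let M_i = p''(x_i). Step sizes h_i = 2, 2, 2; slopes of the chords Δ_i = (y_(i+1) - y_i)/h_i = -5, 5/2, 2.
  2·M_0 + 8·M_1 + 2·M_2 = 6(Δ_1 - Δ_0) = 45
  2·M_1 + 8·M_2 + 2·M_3 = 6(Δ_2 - Δ_1) = -3
Natural end conditions: M_0 = M_3 = 0.
Forward elimination and back-substitution give M_0 = 0, M_1 = 61/10, M_2 = -19/10, M_3 = 0.

6.1000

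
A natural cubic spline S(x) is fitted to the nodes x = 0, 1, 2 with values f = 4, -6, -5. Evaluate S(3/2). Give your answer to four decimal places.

-6.5313

Write σ_i for S''(x_i). With h_i = 1, 1 and divided differences Δ_i = -10, 1, the continuity of S' gives the tridiagonal system
  1·σ_0 + 4·σ_1 + 1·σ_2 = 6(Δ_1 - Δ_0) = 66
Natural end conditions: σ_0 = σ_2 = 0.
Forward elimination and back-substitution give σ_0 = 0, σ_1 = 33/2, σ_2 = 0.
On [1, 2], S(x) = -6 - 9/2·(x - 1) + 33/4·(x - 1)² - 11/4·(x - 1)³.
With (x - 1) = 1/2: S(3/2) = -209/32.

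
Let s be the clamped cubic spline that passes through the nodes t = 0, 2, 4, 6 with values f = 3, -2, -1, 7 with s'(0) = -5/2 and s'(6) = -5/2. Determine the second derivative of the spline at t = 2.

1

Put m_i = s'' at the i-th knot. Here h = (2, 2, 2) and Δ = (-5/2, 1/2, 4), so the interior equations h_(i-1)·m_(i-1) + 2(h_(i-1)+h_i)·m_i + h_i·m_(i+1) = 6(Δ_i − Δ_(i-1)) read
  2·m_0 + 8·m_1 + 2·m_2 = 6(Δ_1 - Δ_0) = 18
  2·m_1 + 8·m_2 + 2·m_3 = 6(Δ_2 - Δ_1) = 21
Clamped end conditions give two more equations: 2h_0·m_0 + h_0·m_1 = 6(Δ_0 - s'(0)) = 0 and h_2·m_2 + 2h_2·m_3 = 6(s'(6) - Δ_2) = -39.
Forward elimination and back-substitution give m_0 = -1/2, m_1 = 1, m_2 = 11/2, m_3 = -25/2.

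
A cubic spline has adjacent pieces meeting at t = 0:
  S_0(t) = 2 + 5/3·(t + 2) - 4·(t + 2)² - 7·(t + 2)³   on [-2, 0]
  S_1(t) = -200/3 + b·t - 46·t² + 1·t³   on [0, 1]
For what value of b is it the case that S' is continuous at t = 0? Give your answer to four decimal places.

-98.3333

S_0'(t) = 5/3 - 8·(t + 2) - 21·(t + 2)², so S_0'(0) = -295/3. On the right, S_1'(0) = b, so b = -295/3.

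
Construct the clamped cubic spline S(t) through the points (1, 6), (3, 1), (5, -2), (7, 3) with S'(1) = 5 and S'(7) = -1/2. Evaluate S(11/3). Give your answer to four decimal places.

With σ_i denoting the second derivative at x_i, h_i = 2, 2, 2, and Δ_i = (y_(i+1) − y_i)/h_i = -5/2, -3/2, 5/2:
  2·σ_0 + 8·σ_1 + 2·σ_2 = 6(Δ_1 - Δ_0) = 6
  2·σ_1 + 8·σ_2 + 2·σ_3 = 6(Δ_2 - Δ_1) = 24
Clamped end conditions give two more equations: 2h_0·σ_0 + h_0·σ_1 = 6(Δ_0 - S'(1)) = -45 and h_2·σ_2 + 2h_2·σ_3 = 6(S'(7) - Δ_2) = -18.
Hence σ_0 = -191/15, σ_1 = 89/30, σ_2 = 58/15, σ_3 = -193/30.
On [3, 5], S(t) = 1 - 143/30·(t - 3) + 89/60·(t - 3)² + 3/40·(t - 3)³.
With (t - 3) = 2/3: S(11/3) = -202/135.

-1.4963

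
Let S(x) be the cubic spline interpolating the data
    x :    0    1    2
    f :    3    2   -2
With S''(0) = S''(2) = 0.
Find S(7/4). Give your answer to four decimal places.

-0.8242

With M_i denoting the second derivative at x_i, h_i = 1, 1, and Δ_i = (y_(i+1) − y_i)/h_i = -1, -4:
  1·M_0 + 4·M_1 + 1·M_2 = 6(Δ_1 - Δ_0) = -18
Natural end conditions: M_0 = M_2 = 0.
Forward elimination and back-substitution give M_0 = 0, M_1 = -9/2, M_2 = 0.
On [1, 2], S(x) = 2 - 5/2·(x - 1) - 9/4·(x - 1)² + 3/4·(x - 1)³.
With (x - 1) = 3/4: S(7/4) = -211/256.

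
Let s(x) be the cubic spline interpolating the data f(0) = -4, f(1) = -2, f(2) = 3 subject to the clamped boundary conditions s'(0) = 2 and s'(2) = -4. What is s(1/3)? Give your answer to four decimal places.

With M_i denoting the second derivative at x_i, h_i = 1, 1, and Δ_i = (y_(i+1) − y_i)/h_i = 2, 5:
  1·M_0 + 4·M_1 + 1·M_2 = 6(Δ_1 - Δ_0) = 18
Clamped end conditions give two more equations: 2h_0·M_0 + h_0·M_1 = 6(Δ_0 - s'(0)) = 0 and h_1·M_1 + 2h_1·M_2 = 6(s'(2) - Δ_1) = -54.
Forward elimination and back-substitution give M_0 = -15/2, M_1 = 15, M_2 = -69/2.
On [0, 1], s(x) = -4 + 2·x - 15/4·x² + 15/4·x³.
With x = 1/3: s(1/3) = -65/18.

-3.6111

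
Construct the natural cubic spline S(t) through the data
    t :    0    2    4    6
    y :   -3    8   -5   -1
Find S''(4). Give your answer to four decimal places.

Let M_i = S''(x_i). Step sizes h_i = 2, 2, 2; slopes of the chords Δ_i = (y_(i+1) - y_i)/h_i = 11/2, -13/2, 2.
  2·M_0 + 8·M_1 + 2·M_2 = 6(Δ_1 - Δ_0) = -72
  2·M_1 + 8·M_2 + 2·M_3 = 6(Δ_2 - Δ_1) = 51
Natural end conditions: M_0 = M_3 = 0.
Solving: M_0 = 0, M_1 = -113/10, M_2 = 46/5, M_3 = 0.

9.2000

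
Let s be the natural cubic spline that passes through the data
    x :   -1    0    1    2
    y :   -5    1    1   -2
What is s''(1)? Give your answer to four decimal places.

-2.4000

Let M_i = s''(x_i). Step sizes h_i = 1, 1, 1; slopes of the chords Δ_i = (y_(i+1) - y_i)/h_i = 6, 0, -3.
  1·M_0 + 4·M_1 + 1·M_2 = 6(Δ_1 - Δ_0) = -36
  1·M_1 + 4·M_2 + 1·M_3 = 6(Δ_2 - Δ_1) = -18
Natural end conditions: M_0 = M_3 = 0.
Solving: M_0 = 0, M_1 = -42/5, M_2 = -12/5, M_3 = 0.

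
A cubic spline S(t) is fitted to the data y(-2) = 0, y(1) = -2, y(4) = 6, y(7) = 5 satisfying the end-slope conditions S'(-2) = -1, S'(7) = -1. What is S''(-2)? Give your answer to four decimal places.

-0.8889

Write M_i for S''(x_i). With h_i = 3, 3, 3 and divided differences Δ_i = -2/3, 8/3, -1/3, the continuity of S' gives the tridiagonal system
  3·M_0 + 12·M_1 + 3·M_2 = 6(Δ_1 - Δ_0) = 20
  3·M_1 + 12·M_2 + 3·M_3 = 6(Δ_2 - Δ_1) = -18
Clamped end conditions give two more equations: 2h_0·M_0 + h_0·M_1 = 6(Δ_0 - S'(-2)) = 2 and h_2·M_2 + 2h_2·M_3 = 6(S'(7) - Δ_2) = -4.
Hence M_0 = -8/9, M_1 = 22/9, M_2 = -20/9, M_3 = 4/9.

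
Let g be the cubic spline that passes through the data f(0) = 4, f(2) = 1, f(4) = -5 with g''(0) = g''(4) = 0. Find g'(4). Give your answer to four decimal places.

Let σ_i = g''(x_i). Step sizes h_i = 2, 2; slopes of the chords Δ_i = (y_(i+1) - y_i)/h_i = -3/2, -3.
  2·σ_0 + 8·σ_1 + 2·σ_2 = 6(Δ_1 - Δ_0) = -9
Natural end conditions: σ_0 = σ_2 = 0.
Solving: σ_0 = 0, σ_1 = -9/8, σ_2 = 0.
On [2, 4], g'(x) = b_1 + 2c_1·(x - 2) + 3d_1·(x - 2)² with b_1 = Δ_1 - h_1(2σ_1 + σ_2)/6 = -9/4, c_1 = σ_1/2 = -9/16, d_1 = (σ_2 - σ_1)/(6h_1) = 3/32. So g'(4) = -27/8.

-3.3750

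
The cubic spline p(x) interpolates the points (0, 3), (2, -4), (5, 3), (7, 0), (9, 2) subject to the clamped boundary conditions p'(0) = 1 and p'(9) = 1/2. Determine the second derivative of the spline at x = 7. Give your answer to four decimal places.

3.8446

With M_i denoting the second derivative at x_i, h_i = 2, 3, 2, 2, and Δ_i = (y_(i+1) − y_i)/h_i = -7/2, 7/3, -3/2, 1:
  2·M_0 + 10·M_1 + 3·M_2 = 6(Δ_1 - Δ_0) = 35
  3·M_1 + 10·M_2 + 2·M_3 = 6(Δ_2 - Δ_1) = -23
  2·M_2 + 8·M_3 + 2·M_4 = 6(Δ_3 - Δ_2) = 15
Clamped end conditions give two more equations: 2h_0·M_0 + h_0·M_1 = 6(Δ_0 - p'(0)) = -27 and h_3·M_3 + 2h_3·M_4 = 6(p'(9) - Δ_3) = -3.
Solving the tridiagonal system: M_0 = -7301/708, M_1 = 1261/177, M_2 = -1843/354, M_3 = 1361/354, M_4 = -473/177.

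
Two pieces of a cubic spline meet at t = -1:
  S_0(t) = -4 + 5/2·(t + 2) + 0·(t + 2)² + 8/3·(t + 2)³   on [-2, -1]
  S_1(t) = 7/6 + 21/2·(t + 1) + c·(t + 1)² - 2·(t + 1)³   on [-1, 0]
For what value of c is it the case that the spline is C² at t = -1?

8

S_0''(t) = 0 + 16·(t + 2), so S_0''(-1) = 16. On the right, S_1''(-1) = 2c, so c = 8.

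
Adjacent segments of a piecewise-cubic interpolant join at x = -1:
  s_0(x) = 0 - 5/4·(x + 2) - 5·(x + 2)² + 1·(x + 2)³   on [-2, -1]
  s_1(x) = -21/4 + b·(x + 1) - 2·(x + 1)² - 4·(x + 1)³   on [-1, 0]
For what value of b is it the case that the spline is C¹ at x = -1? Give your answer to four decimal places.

s_0'(x) = -5/4 - 10·(x + 2) + 3·(x + 2)², so s_0'(-1) = -33/4. On the right, s_1'(-1) = b, so b = -33/4.

-8.2500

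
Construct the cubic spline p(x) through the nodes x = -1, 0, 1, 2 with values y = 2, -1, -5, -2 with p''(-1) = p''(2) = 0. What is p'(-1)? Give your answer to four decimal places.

Write M_i for p''(x_i). With h_i = 1, 1, 1 and divided differences Δ_i = -3, -4, 3, the continuity of p' gives the tridiagonal system
  1·M_0 + 4·M_1 + 1·M_2 = 6(Δ_1 - Δ_0) = -6
  1·M_1 + 4·M_2 + 1·M_3 = 6(Δ_2 - Δ_1) = 42
Natural end conditions: M_0 = M_3 = 0.
Solving: M_0 = 0, M_1 = -22/5, M_2 = 58/5, M_3 = 0.
On [-1, 0], p'(x) = b_0 + 2c_0·(x + 1) + 3d_0·(x + 1)² with b_0 = Δ_0 - h_0(2M_0 + M_1)/6 = -34/15, c_0 = M_0/2 = 0, d_0 = (M_1 - M_0)/(6h_0) = -11/15. So p'(-1) = -34/15.

-2.2667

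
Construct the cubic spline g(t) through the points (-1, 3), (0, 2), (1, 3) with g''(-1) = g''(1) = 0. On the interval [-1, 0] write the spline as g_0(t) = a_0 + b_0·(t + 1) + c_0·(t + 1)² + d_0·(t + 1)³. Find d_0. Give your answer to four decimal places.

Let M_i = g''(x_i). Step sizes h_i = 1, 1; slopes of the chords Δ_i = (y_(i+1) - y_i)/h_i = -1, 1.
  1·M_0 + 4·M_1 + 1·M_2 = 6(Δ_1 - Δ_0) = 12
Natural end conditions: M_0 = M_2 = 0.
Forward elimination and back-substitution give M_0 = 0, M_1 = 3, M_2 = 0.
On [-1, 0], with g_0(t) = a_0 + b_0·(t + 1) + c_0·(t + 1)² + d_0·(t + 1)³: c_0 = M_0/2 = 0, d_0 = (M_1 - M_0)/(6h_0) = 1/2, b_0 = Δ_0 - h_0(2M_0 + M_1)/6 = -3/2.

0.5000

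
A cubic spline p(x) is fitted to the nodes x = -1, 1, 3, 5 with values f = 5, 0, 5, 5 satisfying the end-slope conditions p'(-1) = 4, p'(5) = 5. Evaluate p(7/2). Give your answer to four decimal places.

Write σ_i for p''(x_i). With h_i = 2, 2, 2 and divided differences Δ_i = -5/2, 5/2, 0, the continuity of p' gives the tridiagonal system
  2·σ_0 + 8·σ_1 + 2·σ_2 = 6(Δ_1 - Δ_0) = 30
  2·σ_1 + 8·σ_2 + 2·σ_3 = 6(Δ_2 - Δ_1) = -15
Clamped end conditions give two more equations: 2h_0·σ_0 + h_0·σ_1 = 6(Δ_0 - p'(-1)) = -39 and h_2·σ_2 + 2h_2·σ_3 = 6(p'(5) - Δ_2) = 30.
Solving: σ_0 = -214/15, σ_1 = 271/30, σ_2 = -103/15, σ_3 = 164/15.
On [3, 5], p(x) = 5 + 14/15·(x - 3) - 103/30·(x - 3)² + 89/60·(x - 3)³.
With (x - 3) = 1/2: p(7/2) = 767/160.

4.7938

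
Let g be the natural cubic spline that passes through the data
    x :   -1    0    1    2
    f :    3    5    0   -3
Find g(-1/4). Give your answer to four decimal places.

Write M_i for g''(x_i). With h_i = 1, 1, 1 and divided differences Δ_i = 2, -5, -3, the continuity of g' gives the tridiagonal system
  1·M_0 + 4·M_1 + 1·M_2 = 6(Δ_1 - Δ_0) = -42
  1·M_1 + 4·M_2 + 1·M_3 = 6(Δ_2 - Δ_1) = 12
Natural end conditions: M_0 = M_3 = 0.
Forward elimination and back-substitution give M_0 = 0, M_1 = -12, M_2 = 6, M_3 = 0.
On [-1, 0], g(x) = 3 + 4·(x + 1) + 0·(x + 1)² - 2·(x + 1)³.
With (x + 1) = 3/4: g(-1/4) = 165/32.

5.1563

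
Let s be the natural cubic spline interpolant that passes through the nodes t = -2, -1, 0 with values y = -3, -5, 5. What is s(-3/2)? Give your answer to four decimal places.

Let m_i = s''(x_i). Step sizes h_i = 1, 1; slopes of the chords Δ_i = (y_(i+1) - y_i)/h_i = -2, 10.
  1·m_0 + 4·m_1 + 1·m_2 = 6(Δ_1 - Δ_0) = 72
Natural end conditions: m_0 = m_2 = 0.
Solving: m_0 = 0, m_1 = 18, m_2 = 0.
On [-2, -1], s(t) = -3 - 5·(t + 2) + 0·(t + 2)² + 3·(t + 2)³.
With (t + 2) = 1/2: s(-3/2) = -41/8.

-5.1250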